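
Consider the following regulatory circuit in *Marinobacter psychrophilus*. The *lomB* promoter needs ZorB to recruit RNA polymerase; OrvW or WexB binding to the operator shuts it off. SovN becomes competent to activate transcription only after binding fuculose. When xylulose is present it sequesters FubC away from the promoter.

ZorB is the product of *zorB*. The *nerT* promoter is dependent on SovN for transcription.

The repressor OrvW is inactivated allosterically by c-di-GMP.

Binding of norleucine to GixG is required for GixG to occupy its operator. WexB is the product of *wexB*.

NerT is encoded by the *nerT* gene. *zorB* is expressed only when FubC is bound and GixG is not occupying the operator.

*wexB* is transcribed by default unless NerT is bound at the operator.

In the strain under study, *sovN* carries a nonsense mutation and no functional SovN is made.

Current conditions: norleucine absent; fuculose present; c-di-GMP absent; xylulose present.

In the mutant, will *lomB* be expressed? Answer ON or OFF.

c-di-GMP is absent, so OrvW is active.
SovN is non-functional in this strain, so it has no effect.
Required activator SovN is absent, so *nerT* is not transcribed.
So NerT is not produced.
With no repressor bound, *wexB* is transcribed.
So WexB is produced and active.
Norleucine is absent, so GixG is inactive.
Xylulose is present, so FubC is inactive.
Required activator FubC is absent, so *zorB* is not transcribed.
So ZorB is not produced.
With repressor OrvW bound, *lomB* is not transcribed.

OFF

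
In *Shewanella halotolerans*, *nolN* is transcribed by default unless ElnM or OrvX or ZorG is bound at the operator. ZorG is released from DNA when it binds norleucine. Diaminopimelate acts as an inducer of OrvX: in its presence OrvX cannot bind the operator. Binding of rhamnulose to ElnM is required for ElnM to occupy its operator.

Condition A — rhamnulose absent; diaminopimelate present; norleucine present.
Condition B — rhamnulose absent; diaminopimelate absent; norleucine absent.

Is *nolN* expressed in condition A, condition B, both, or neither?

Condition A:
Rhamnulose is absent, so ElnM is inactive.
Diaminopimelate is present, so OrvX is inactive.
Norleucine is present, so ZorG is inactive.
With no repressor bound, *nolN* is transcribed.
→ *nolN* is ON in A.
Condition B:
Rhamnulose is absent, so ElnM is inactive.
Diaminopimelate is absent, so OrvX is active.
Norleucine is absent, so ZorG is active.
With repressor OrvX bound, *nolN* is not transcribed.
→ *nolN* is OFF in B.

A only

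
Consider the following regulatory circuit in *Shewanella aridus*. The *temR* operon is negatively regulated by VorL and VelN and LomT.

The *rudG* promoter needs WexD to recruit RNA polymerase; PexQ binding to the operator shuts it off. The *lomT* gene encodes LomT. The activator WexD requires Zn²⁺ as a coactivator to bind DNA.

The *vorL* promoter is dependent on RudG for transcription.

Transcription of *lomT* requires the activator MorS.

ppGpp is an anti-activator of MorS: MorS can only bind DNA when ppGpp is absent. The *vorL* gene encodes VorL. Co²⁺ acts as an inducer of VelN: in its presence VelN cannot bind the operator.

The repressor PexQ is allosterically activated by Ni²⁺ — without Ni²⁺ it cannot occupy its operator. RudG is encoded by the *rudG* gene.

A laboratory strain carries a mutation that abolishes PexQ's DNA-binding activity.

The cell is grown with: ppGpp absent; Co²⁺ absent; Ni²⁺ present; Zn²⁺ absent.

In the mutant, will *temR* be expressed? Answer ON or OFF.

PexQ is non-functional in this strain, so it has no effect.
Zn²⁺ is absent, so WexD is inactive.
Required activator WexD is absent, so *rudG* is not transcribed.
So RudG is not produced.
Required activator RudG is absent, so *vorL* is not transcribed.
So VorL is not produced.
Co²⁺ is absent, so VelN is active.
ppGpp is absent, so MorS is active.
No repressor is bound and MorS is active, so *lomT* is transcribed.
So LomT is produced and active.
With repressor VelN bound, *temR* is not transcribed.

OFF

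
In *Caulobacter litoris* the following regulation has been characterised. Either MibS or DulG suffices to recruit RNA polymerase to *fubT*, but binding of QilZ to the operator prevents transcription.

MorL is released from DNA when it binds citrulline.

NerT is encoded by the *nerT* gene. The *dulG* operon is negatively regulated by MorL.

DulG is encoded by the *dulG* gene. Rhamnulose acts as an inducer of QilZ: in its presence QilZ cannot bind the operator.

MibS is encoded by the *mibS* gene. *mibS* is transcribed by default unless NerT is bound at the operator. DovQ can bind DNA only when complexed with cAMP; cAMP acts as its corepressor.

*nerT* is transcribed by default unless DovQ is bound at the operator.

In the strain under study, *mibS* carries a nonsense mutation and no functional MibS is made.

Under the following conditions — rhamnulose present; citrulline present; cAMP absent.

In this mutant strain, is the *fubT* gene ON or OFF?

Rhamnulose is present, so QilZ is inactive.
MibS is non-functional in this strain, so it has no effect.
Citrulline is present, so MorL is inactive.
With no repressor bound, *dulG* is transcribed.
So DulG is produced and active.
Activator DulG is present, so *fubT* is transcribed.

ON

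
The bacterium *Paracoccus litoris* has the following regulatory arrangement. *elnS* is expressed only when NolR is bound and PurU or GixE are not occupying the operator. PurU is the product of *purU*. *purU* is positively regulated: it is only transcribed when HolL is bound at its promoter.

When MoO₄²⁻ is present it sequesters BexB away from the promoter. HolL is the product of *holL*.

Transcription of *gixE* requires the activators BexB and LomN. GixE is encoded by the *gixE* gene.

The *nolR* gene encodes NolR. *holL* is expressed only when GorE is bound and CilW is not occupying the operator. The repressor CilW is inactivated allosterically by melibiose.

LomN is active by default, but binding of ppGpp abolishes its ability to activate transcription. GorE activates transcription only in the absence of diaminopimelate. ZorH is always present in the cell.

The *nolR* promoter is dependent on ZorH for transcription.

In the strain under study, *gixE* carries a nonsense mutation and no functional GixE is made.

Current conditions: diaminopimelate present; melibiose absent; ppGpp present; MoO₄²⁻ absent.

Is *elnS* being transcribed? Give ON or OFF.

ON

ZorH is produced constitutively and is active.
No repressor is bound and ZorH is active, so *nolR* is transcribed.
So NolR is produced and active.
Melibiose is absent, so CilW is active.
Diaminopimelate is present, so GorE is inactive.
With repressor CilW bound, *holL* is not transcribed.
So HolL is not produced.
Required activator HolL is absent, so *purU* is not transcribed.
So PurU is not produced.
GixE is non-functional in this strain, so it has no effect.
No repressor is bound and NolR is active, so *elnS* is transcribed.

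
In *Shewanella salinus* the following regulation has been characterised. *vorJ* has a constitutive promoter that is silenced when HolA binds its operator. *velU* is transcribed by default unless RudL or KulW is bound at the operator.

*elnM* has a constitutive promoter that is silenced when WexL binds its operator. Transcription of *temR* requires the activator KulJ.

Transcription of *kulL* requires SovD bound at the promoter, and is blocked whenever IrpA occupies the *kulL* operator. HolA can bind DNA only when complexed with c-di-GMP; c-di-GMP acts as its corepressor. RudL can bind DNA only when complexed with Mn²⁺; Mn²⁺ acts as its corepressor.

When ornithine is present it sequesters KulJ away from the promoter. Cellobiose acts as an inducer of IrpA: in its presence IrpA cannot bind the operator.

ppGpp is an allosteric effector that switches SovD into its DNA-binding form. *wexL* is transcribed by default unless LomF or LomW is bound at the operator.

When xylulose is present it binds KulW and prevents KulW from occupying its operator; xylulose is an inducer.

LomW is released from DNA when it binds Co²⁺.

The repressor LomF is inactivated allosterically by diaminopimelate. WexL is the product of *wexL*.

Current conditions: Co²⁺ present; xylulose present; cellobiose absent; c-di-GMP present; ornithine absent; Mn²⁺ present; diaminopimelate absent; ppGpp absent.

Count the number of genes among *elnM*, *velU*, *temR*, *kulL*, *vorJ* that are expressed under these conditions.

Diaminopimelate is absent, so LomF is active.
Co²⁺ is present, so LomW is inactive.
With repressor LomF bound, *wexL* is not transcribed.
So WexL is not produced.
With no repressor bound, *elnM* is transcribed.
→ *elnM* is ON.
Mn²⁺ is present, so RudL is active.
Xylulose is present, so KulW is inactive.
With repressor RudL bound, *velU* is not transcribed.
→ *velU* is OFF.
Ornithine is absent, so KulJ is active.
No repressor is bound and KulJ is active, so *temR* is transcribed.
→ *temR* is ON.
ppGpp is absent, so SovD is inactive.
Cellobiose is absent, so IrpA is active.
With repressor IrpA bound, *kulL* is not transcribed.
→ *kulL* is OFF.
c-di-GMP is present, so HolA is active.
With repressor HolA bound, *vorJ* is not transcribed.
→ *vorJ* is OFF.
2 of the 5 genes are transcribed.

2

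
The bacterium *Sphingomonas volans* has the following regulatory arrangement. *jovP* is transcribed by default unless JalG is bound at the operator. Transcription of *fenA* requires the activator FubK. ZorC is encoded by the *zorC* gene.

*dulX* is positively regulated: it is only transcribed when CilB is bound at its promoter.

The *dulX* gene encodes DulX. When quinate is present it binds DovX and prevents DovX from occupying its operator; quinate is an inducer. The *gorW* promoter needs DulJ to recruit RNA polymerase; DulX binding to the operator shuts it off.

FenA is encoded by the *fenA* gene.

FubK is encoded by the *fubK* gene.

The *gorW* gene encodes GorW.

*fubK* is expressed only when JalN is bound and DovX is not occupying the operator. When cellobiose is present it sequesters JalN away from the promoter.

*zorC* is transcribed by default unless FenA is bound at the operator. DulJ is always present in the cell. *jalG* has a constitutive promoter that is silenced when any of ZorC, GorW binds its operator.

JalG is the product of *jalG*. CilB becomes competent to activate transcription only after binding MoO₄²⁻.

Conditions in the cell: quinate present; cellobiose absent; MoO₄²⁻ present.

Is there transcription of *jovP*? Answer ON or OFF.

Cellobiose is absent, so JalN is active.
Quinate is present, so DovX is inactive.
No repressor is bound and JalN is active, so *fubK* is transcribed.
So FubK is produced and active.
No repressor is bound and FubK is active, so *fenA* is transcribed.
So FenA is produced and active.
With repressor FenA bound, *zorC* is not transcribed.
So ZorC is not produced.
DulJ is produced constitutively and is active.
MoO₄²⁻ is present, so CilB is active.
No repressor is bound and CilB is active, so *dulX* is transcribed.
So DulX is produced and active.
With repressor DulX bound, *gorW* is not transcribed.
So GorW is not produced.
With no repressor bound, *jalG* is transcribed.
So JalG is produced and active.
With repressor JalG bound, *jovP* is not transcribed.

OFF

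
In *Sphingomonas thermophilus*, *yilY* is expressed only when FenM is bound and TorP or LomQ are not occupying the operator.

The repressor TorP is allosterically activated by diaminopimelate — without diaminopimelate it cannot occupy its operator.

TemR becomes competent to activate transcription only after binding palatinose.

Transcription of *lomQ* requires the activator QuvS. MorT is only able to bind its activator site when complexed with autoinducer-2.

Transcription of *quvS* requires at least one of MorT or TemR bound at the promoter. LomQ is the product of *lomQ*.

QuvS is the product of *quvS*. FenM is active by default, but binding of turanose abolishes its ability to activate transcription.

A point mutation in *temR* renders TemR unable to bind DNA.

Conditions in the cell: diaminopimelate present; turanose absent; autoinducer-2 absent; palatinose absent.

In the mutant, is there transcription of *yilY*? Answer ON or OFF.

OFF

Diaminopimelate is present, so TorP is active.
Turanose is absent, so FenM is active.
Autoinducer-2 is absent, so MorT is inactive.
TemR is non-functional in this strain, so it has no effect.
No activator is available at the *quvS* promoter, so *quvS* is not transcribed.
So QuvS is not produced.
Required activator QuvS is absent, so *lomQ* is not transcribed.
So LomQ is not produced.
With repressor TorP bound, *yilY* is not transcribed.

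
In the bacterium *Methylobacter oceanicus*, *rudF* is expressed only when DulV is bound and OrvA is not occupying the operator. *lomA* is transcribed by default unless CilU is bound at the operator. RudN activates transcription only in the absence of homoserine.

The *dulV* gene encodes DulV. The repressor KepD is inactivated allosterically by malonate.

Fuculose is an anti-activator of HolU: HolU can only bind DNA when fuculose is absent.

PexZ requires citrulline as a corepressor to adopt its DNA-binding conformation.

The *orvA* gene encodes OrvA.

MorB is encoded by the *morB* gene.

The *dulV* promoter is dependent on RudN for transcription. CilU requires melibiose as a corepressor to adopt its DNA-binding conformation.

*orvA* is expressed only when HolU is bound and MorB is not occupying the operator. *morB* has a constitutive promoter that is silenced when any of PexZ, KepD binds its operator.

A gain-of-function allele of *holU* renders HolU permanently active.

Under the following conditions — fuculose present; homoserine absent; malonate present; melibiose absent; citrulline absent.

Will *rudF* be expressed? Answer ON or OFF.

Homoserine is absent, so RudN is active.
No repressor is bound and RudN is active, so *dulV* is transcribed.
So DulV is produced and active.
Citrulline is absent, so PexZ is inactive.
Malonate is present, so KepD is inactive.
With no repressor bound, *morB* is transcribed.
So MorB is produced and active.
HolU is constitutively active in this strain.
With repressor MorB bound, *orvA* is not transcribed.
So OrvA is not produced.
No repressor is bound and DulV is active, so *rudF* is transcribed.

ON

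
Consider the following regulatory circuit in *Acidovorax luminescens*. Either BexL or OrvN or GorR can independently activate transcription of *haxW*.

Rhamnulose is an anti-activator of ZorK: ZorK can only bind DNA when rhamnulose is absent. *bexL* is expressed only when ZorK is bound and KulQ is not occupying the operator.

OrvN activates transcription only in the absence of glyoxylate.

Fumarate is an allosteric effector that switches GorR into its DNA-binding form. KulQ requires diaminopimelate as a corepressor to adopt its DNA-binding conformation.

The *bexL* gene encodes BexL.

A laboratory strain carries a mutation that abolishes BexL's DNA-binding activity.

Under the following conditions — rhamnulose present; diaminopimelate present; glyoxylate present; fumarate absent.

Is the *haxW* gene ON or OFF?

BexL is non-functional in this strain, so it has no effect.
Glyoxylate is present, so OrvN is inactive.
Fumarate is absent, so GorR is inactive.
No activator is available at the *haxW* promoter, so *haxW* is not transcribed.

OFF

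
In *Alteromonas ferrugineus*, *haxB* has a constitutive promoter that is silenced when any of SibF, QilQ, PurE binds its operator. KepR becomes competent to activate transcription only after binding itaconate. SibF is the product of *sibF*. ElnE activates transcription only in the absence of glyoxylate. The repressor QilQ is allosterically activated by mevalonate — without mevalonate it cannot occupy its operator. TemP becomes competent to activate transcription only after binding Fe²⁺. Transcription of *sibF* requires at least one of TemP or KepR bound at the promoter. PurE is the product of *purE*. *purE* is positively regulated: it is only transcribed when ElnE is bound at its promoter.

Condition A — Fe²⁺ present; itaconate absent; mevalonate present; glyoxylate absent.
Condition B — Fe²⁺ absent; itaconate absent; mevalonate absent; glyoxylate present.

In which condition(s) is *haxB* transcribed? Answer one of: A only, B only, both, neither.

B only

Condition A:
Fe²⁺ is present, so TemP is active.
Itaconate is absent, so KepR is inactive.
Activator TemP is present, so *sibF* is transcribed.
So SibF is produced and active.
Mevalonate is present, so QilQ is active.
Glyoxylate is absent, so ElnE is active.
No repressor is bound and ElnE is active, so *purE* is transcribed.
So PurE is produced and active.
With repressor SibF bound, *haxB* is not transcribed.
→ *haxB* is OFF in A.
Condition B:
Fe²⁺ is absent, so TemP is inactive.
Itaconate is absent, so KepR is inactive.
No activator is available at the *sibF* promoter, so *sibF* is not transcribed.
So SibF is not produced.
Mevalonate is absent, so QilQ is inactive.
Glyoxylate is present, so ElnE is inactive.
Required activator ElnE is absent, so *purE* is not transcribed.
So PurE is not produced.
With no repressor bound, *haxB* is transcribed.
→ *haxB* is ON in B.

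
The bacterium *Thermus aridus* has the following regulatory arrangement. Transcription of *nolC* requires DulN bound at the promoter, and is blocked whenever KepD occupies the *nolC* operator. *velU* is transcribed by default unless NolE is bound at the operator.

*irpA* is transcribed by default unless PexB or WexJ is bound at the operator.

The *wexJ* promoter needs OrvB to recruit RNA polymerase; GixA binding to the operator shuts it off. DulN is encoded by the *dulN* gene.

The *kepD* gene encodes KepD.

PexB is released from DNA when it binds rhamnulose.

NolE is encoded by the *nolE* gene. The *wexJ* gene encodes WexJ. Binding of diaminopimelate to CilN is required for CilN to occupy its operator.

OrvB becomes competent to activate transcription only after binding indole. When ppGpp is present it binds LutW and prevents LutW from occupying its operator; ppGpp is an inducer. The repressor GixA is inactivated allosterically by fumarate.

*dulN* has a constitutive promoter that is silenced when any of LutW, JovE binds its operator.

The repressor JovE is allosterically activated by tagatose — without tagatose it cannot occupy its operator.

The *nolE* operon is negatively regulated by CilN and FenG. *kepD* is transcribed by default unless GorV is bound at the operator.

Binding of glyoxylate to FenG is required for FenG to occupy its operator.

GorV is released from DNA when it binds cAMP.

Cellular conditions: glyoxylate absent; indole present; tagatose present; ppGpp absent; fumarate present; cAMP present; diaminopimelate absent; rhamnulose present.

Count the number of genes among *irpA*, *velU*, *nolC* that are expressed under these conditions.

Rhamnulose is present, so PexB is inactive.
Indole is present, so OrvB is active.
Fumarate is present, so GixA is inactive.
No repressor is bound and OrvB is active, so *wexJ* is transcribed.
So WexJ is produced and active.
With repressor WexJ bound, *irpA* is not transcribed.
→ *irpA* is OFF.
Diaminopimelate is absent, so CilN is inactive.
Glyoxylate is absent, so FenG is inactive.
With no repressor bound, *nolE* is transcribed.
So NolE is produced and active.
With repressor NolE bound, *velU* is not transcribed.
→ *velU* is OFF.
ppGpp is absent, so LutW is active.
Tagatose is present, so JovE is active.
With repressor LutW bound, *dulN* is not transcribed.
So DulN is not produced.
cAMP is present, so GorV is inactive.
With no repressor bound, *kepD* is transcribed.
So KepD is produced and active.
With repressor KepD bound, *nolC* is not transcribed.
→ *nolC* is OFF.
0 of the 3 genes are transcribed.

0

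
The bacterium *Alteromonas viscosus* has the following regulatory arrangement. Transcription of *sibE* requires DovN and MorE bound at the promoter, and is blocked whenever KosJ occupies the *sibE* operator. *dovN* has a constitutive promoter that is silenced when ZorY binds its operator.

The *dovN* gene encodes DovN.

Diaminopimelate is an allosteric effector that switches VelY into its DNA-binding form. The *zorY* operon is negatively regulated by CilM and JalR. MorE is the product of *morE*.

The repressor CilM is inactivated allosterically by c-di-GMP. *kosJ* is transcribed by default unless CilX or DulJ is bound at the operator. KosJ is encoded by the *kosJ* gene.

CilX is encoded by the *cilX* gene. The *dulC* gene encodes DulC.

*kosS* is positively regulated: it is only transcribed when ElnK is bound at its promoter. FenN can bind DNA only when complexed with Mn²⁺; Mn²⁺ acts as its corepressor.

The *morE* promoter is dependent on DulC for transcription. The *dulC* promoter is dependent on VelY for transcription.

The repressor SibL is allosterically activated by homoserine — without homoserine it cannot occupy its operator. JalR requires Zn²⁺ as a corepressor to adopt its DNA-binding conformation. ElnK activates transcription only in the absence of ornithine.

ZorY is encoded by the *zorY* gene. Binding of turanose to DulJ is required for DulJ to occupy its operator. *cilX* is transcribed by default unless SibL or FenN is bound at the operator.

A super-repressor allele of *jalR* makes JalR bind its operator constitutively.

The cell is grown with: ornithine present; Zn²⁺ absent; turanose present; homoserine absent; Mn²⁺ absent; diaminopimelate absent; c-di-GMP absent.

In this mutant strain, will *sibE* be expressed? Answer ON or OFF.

OFF

Homoserine is absent, so SibL is inactive.
Mn²⁺ is absent, so FenN is inactive.
With no repressor bound, *cilX* is transcribed.
So CilX is produced and active.
Turanose is present, so DulJ is active.
With repressor CilX bound, *kosJ* is not transcribed.
So KosJ is not produced.
c-di-GMP is absent, so CilM is active.
JalR is constitutively active in this strain.
With repressor CilM bound, *zorY* is not transcribed.
So ZorY is not produced.
With no repressor bound, *dovN* is transcribed.
So DovN is produced and active.
Diaminopimelate is absent, so VelY is inactive.
Required activator VelY is absent, so *dulC* is not transcribed.
So DulC is not produced.
Required activator DulC is absent, so *morE* is not transcribed.
So MorE is not produced.
Required activator MorE is absent, so *sibE* is not transcribed.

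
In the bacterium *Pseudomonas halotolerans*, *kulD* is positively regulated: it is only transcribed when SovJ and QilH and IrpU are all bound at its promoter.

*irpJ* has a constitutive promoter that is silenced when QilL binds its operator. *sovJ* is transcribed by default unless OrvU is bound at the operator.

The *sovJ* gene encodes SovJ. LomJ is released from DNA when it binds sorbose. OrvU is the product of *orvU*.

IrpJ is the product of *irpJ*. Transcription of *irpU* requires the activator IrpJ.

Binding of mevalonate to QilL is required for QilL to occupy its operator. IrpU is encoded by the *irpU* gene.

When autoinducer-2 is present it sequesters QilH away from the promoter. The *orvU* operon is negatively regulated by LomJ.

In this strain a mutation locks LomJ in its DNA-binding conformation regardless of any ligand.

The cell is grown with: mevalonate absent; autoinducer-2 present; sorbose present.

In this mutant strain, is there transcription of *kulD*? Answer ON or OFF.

LomJ is constitutively active in this strain.
With repressor LomJ bound, *orvU* is not transcribed.
So OrvU is not produced.
With no repressor bound, *sovJ* is transcribed.
So SovJ is produced and active.
Autoinducer-2 is present, so QilH is inactive.
Mevalonate is absent, so QilL is inactive.
With no repressor bound, *irpJ* is transcribed.
So IrpJ is produced and active.
No repressor is bound and IrpJ is active, so *irpU* is transcribed.
So IrpU is produced and active.
Required activator QilH is absent, so *kulD* is not transcribed.

OFF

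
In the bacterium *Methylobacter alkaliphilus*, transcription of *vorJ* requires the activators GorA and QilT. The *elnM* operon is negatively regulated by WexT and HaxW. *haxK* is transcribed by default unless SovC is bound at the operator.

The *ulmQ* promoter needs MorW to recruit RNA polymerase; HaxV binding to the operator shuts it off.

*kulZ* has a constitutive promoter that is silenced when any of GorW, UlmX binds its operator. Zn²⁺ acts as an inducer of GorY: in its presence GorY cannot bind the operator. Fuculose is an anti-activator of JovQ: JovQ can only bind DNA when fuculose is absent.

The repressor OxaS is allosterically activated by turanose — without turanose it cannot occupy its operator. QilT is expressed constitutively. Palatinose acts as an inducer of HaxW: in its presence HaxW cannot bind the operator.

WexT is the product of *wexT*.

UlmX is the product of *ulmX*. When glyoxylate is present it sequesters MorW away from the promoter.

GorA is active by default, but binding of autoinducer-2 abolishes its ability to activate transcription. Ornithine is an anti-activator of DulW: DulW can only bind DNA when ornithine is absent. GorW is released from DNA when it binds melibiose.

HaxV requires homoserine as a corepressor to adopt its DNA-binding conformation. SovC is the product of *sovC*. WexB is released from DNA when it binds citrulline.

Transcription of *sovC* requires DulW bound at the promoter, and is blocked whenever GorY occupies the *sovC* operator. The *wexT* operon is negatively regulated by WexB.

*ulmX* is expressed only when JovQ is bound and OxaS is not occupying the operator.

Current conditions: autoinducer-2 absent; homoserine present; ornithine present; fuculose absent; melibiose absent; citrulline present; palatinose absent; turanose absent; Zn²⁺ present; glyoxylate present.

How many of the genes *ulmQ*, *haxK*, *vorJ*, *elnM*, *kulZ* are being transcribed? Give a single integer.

2

Glyoxylate is present, so MorW is inactive.
Homoserine is present, so HaxV is active.
With repressor HaxV bound, *ulmQ* is not transcribed.
→ *ulmQ* is OFF.
Ornithine is present, so DulW is inactive.
Zn²⁺ is present, so GorY is inactive.
Required activator DulW is absent, so *sovC* is not transcribed.
So SovC is not produced.
With no repressor bound, *haxK* is transcribed.
→ *haxK* is ON.
Autoinducer-2 is absent, so GorA is active.
QilT is produced constitutively and is active.
No repressor is bound and GorA and QilT are active, so *vorJ* is transcribed.
→ *vorJ* is ON.
Citrulline is present, so WexB is inactive.
With no repressor bound, *wexT* is transcribed.
So WexT is produced and active.
Palatinose is absent, so HaxW is active.
With repressor WexT bound, *elnM* is not transcribed.
→ *elnM* is OFF.
Melibiose is absent, so GorW is active.
Turanose is absent, so OxaS is inactive.
Fuculose is absent, so JovQ is active.
No repressor is bound and JovQ is active, so *ulmX* is transcribed.
So UlmX is produced and active.
With repressor GorW bound, *kulZ* is not transcribed.
→ *kulZ* is OFF.
2 of the 5 genes are transcribed.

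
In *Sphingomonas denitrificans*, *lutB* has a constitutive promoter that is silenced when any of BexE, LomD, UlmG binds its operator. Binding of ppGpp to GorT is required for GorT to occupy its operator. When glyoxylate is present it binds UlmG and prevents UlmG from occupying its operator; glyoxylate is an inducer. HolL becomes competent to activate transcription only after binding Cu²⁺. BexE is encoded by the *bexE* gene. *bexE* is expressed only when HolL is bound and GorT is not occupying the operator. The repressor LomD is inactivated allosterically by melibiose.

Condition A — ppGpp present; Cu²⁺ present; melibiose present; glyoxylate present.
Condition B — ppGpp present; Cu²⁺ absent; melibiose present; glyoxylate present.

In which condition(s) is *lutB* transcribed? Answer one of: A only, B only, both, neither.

Condition A:
ppGpp is present, so GorT is active.
Cu²⁺ is present, so HolL is active.
With repressor GorT bound, *bexE* is not transcribed.
So BexE is not produced.
Melibiose is present, so LomD is inactive.
Glyoxylate is present, so UlmG is inactive.
With no repressor bound, *lutB* is transcribed.
→ *lutB* is ON in A.
Condition B:
ppGpp is present, so GorT is active.
Cu²⁺ is absent, so HolL is inactive.
With repressor GorT bound, *bexE* is not transcribed.
So BexE is not produced.
Melibiose is present, so LomD is inactive.
Glyoxylate is present, so UlmG is inactive.
With no repressor bound, *lutB* is transcribed.
→ *lutB* is ON in B.

both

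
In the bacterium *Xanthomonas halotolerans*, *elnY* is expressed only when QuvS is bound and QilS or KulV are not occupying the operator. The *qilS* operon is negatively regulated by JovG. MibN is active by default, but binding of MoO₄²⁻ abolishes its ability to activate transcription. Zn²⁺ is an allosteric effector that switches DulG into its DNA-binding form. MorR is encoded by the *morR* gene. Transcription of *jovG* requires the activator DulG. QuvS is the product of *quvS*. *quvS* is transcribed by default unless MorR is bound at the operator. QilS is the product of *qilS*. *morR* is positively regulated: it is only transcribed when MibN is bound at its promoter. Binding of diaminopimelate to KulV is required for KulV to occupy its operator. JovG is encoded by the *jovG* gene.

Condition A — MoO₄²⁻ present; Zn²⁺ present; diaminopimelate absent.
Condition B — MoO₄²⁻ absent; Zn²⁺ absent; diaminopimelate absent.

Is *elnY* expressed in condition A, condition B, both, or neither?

A only

Condition A:
MoO₄²⁻ is present, so MibN is inactive.
Required activator MibN is absent, so *morR* is not transcribed.
So MorR is not produced.
With no repressor bound, *quvS* is transcribed.
So QuvS is produced and active.
Zn²⁺ is present, so DulG is active.
No repressor is bound and DulG is active, so *jovG* is transcribed.
So JovG is produced and active.
With repressor JovG bound, *qilS* is not transcribed.
So QilS is not produced.
Diaminopimelate is absent, so KulV is inactive.
No repressor is bound and QuvS is active, so *elnY* is transcribed.
→ *elnY* is ON in A.
Condition B:
MoO₄²⁻ is absent, so MibN is active.
No repressor is bound and MibN is active, so *morR* is transcribed.
So MorR is produced and active.
With repressor MorR bound, *quvS* is not transcribed.
So QuvS is not produced.
Zn²⁺ is absent, so DulG is inactive.
Required activator DulG is absent, so *jovG* is not transcribed.
So JovG is not produced.
With no repressor bound, *qilS* is transcribed.
So QilS is produced and active.
Diaminopimelate is absent, so KulV is inactive.
With repressor QilS bound, *elnY* is not transcribed.
→ *elnY* is OFF in B.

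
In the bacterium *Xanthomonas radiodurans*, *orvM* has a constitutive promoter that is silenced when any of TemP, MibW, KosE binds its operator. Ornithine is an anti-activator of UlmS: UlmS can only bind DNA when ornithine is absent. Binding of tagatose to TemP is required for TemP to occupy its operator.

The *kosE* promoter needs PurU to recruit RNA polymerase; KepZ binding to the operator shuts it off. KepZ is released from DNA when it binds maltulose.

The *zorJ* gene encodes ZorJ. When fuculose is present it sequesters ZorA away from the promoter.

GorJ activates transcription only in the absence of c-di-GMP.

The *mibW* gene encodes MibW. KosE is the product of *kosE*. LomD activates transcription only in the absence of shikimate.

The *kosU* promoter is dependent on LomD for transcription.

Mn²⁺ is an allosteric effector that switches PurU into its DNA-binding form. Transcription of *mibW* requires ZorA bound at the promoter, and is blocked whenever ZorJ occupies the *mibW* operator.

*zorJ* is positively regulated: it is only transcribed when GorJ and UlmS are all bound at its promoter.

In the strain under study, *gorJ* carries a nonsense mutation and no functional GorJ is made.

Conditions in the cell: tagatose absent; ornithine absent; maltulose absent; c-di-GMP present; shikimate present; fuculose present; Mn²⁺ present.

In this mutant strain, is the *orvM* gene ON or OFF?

ON

Tagatose is absent, so TemP is inactive.
GorJ is non-functional in this strain, so it has no effect.
Ornithine is absent, so UlmS is active.
Required activator GorJ is absent, so *zorJ* is not transcribed.
So ZorJ is not produced.
Fuculose is present, so ZorA is inactive.
Required activator ZorA is absent, so *mibW* is not transcribed.
So MibW is not produced.
Mn²⁺ is present, so PurU is active.
Maltulose is absent, so KepZ is active.
With repressor KepZ bound, *kosE* is not transcribed.
So KosE is not produced.
With no repressor bound, *orvM* is transcribed.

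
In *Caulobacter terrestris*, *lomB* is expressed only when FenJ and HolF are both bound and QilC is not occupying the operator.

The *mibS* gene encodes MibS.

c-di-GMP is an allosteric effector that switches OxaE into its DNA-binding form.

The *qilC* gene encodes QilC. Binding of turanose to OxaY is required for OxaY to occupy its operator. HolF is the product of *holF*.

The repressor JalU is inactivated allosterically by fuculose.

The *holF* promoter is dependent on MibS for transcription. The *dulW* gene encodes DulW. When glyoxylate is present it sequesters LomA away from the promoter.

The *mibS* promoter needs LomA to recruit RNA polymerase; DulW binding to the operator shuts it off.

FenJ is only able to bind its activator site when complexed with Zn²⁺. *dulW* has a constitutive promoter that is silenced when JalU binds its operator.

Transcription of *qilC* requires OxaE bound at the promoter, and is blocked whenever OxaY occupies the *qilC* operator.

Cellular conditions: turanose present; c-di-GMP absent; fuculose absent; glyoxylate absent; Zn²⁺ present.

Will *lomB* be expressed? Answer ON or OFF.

ON

Turanose is present, so OxaY is active.
c-di-GMP is absent, so OxaE is inactive.
With repressor OxaY bound, *qilC* is not transcribed.
So QilC is not produced.
Zn²⁺ is present, so FenJ is active.
Fuculose is absent, so JalU is active.
With repressor JalU bound, *dulW* is not transcribed.
So DulW is not produced.
Glyoxylate is absent, so LomA is active.
No repressor is bound and LomA is active, so *mibS* is transcribed.
So MibS is produced and active.
No repressor is bound and MibS is active, so *holF* is transcribed.
So HolF is produced and active.
No repressor is bound and FenJ and HolF are active, so *lomB* is transcribed.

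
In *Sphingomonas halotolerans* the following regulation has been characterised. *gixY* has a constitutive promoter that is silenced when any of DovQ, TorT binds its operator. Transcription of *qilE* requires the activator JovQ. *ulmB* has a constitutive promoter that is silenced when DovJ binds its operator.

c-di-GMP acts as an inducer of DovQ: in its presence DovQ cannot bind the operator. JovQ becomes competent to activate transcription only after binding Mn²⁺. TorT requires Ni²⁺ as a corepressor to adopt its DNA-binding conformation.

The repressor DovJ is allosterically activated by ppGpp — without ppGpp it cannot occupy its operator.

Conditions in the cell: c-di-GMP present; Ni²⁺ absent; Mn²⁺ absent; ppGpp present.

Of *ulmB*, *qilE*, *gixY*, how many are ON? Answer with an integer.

ppGpp is present, so DovJ is active.
With repressor DovJ bound, *ulmB* is not transcribed.
→ *ulmB* is OFF.
Mn²⁺ is absent, so JovQ is inactive.
Required activator JovQ is absent, so *qilE* is not transcribed.
→ *qilE* is OFF.
c-di-GMP is present, so DovQ is inactive.
Ni²⁺ is absent, so TorT is inactive.
With no repressor bound, *gixY* is transcribed.
→ *gixY* is ON.
1 of the 3 genes is transcribed.

1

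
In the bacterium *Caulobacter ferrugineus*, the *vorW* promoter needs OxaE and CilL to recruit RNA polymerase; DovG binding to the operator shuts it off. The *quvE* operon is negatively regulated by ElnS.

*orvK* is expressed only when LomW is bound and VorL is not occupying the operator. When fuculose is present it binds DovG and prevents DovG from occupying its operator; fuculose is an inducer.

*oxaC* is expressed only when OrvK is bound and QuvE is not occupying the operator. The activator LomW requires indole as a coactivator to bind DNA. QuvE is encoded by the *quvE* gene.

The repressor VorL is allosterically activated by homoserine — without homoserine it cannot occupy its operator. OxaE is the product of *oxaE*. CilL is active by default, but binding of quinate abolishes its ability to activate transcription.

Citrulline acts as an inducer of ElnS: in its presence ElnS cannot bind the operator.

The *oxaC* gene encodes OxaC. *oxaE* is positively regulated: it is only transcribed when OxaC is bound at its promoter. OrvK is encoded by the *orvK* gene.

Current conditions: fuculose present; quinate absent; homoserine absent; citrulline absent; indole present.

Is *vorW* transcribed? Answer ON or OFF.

ON

Fuculose is present, so DovG is inactive.
Citrulline is absent, so ElnS is active.
With repressor ElnS bound, *quvE* is not transcribed.
So QuvE is not produced.
Homoserine is absent, so VorL is inactive.
Indole is present, so LomW is active.
No repressor is bound and LomW is active, so *orvK* is transcribed.
So OrvK is produced and active.
No repressor is bound and OrvK is active, so *oxaC* is transcribed.
So OxaC is produced and active.
No repressor is bound and OxaC is active, so *oxaE* is transcribed.
So OxaE is produced and active.
Quinate is absent, so CilL is active.
No repressor is bound and OxaE and CilL are active, so *vorW* is transcribed.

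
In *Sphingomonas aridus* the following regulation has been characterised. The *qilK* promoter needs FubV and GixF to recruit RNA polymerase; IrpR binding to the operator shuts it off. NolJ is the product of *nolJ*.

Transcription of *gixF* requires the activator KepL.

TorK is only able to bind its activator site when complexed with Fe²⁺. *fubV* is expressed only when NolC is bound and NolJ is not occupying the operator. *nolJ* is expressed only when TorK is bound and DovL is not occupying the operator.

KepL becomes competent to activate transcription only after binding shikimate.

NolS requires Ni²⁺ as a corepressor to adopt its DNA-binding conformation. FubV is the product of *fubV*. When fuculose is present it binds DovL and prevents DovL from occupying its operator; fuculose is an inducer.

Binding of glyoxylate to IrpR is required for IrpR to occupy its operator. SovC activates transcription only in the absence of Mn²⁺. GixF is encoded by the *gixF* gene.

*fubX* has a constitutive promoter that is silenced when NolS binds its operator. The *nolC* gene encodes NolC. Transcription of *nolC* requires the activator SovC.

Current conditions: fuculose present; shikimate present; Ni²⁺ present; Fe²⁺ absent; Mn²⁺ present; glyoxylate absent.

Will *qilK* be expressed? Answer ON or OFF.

Glyoxylate is absent, so IrpR is inactive.
Mn²⁺ is present, so SovC is inactive.
Required activator SovC is absent, so *nolC* is not transcribed.
So NolC is not produced.
Fe²⁺ is absent, so TorK is inactive.
Fuculose is present, so DovL is inactive.
Required activator TorK is absent, so *nolJ* is not transcribed.
So NolJ is not produced.
Required activator NolC is absent, so *fubV* is not transcribed.
So FubV is not produced.
Shikimate is present, so KepL is active.
No repressor is bound and KepL is active, so *gixF* is transcribed.
So GixF is produced and active.
Required activator FubV is absent, so *qilK* is not transcribed.

OFF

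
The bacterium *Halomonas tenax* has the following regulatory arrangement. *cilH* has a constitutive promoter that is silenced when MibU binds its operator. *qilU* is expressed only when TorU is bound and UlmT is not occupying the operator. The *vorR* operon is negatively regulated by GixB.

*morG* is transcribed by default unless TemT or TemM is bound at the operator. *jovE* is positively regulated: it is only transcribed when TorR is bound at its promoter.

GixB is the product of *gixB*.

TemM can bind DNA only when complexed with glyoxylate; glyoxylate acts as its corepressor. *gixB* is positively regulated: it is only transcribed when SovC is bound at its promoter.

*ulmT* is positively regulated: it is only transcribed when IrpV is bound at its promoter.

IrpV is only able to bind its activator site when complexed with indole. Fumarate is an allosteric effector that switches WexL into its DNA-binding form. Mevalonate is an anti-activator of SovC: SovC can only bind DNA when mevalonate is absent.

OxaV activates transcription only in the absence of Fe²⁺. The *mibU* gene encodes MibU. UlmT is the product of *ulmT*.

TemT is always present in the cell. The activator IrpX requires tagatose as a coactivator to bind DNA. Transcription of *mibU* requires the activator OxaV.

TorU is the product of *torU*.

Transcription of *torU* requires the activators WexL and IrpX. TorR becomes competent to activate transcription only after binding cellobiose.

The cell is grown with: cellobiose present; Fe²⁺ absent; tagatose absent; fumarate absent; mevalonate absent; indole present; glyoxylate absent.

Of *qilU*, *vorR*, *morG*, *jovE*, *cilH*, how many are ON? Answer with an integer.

1

Indole is present, so IrpV is active.
No repressor is bound and IrpV is active, so *ulmT* is transcribed.
So UlmT is produced and active.
Fumarate is absent, so WexL is inactive.
Tagatose is absent, so IrpX is inactive.
Required activator WexL is absent, so *torU* is not transcribed.
So TorU is not produced.
With repressor UlmT bound, *qilU* is not transcribed.
→ *qilU* is OFF.
Mevalonate is absent, so SovC is active.
No repressor is bound and SovC is active, so *gixB* is transcribed.
So GixB is produced and active.
With repressor GixB bound, *vorR* is not transcribed.
→ *vorR* is OFF.
TemT is produced constitutively and is active.
Glyoxylate is absent, so TemM is inactive.
With repressor TemT bound, *morG* is not transcribed.
→ *morG* is OFF.
Cellobiose is present, so TorR is active.
No repressor is bound and TorR is active, so *jovE* is transcribed.
→ *jovE* is ON.
Fe²⁺ is absent, so OxaV is active.
No repressor is bound and OxaV is active, so *mibU* is transcribed.
So MibU is produced and active.
With repressor MibU bound, *cilH* is not transcribed.
→ *cilH* is OFF.
1 of the 5 genes is transcribed.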